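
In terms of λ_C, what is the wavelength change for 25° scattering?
0.0937 λ_C

The Compton shift formula is:
Δλ = λ_C(1 - cos θ)

Dividing both sides by λ_C:
Δλ/λ_C = 1 - cos θ

For θ = 25°:
Δλ/λ_C = 1 - cos(25°)
Δλ/λ_C = 1 - 0.9063
Δλ/λ_C = 0.0937

This means the shift is 0.0937 × λ_C = 0.2273 pm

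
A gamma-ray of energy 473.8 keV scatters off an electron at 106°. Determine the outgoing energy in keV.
217.0631 keV

First convert energy to wavelength:
λ = hc/E, with hc ≈ 1239.842 keV·pm (i.e. 1239.842 eV·nm)

For E = 473.8 keV = 473800 eV:
λ = 1239.842 keV·pm / 473.8 keV
λ = 2.6168 pm

Calculate the Compton shift:
Δλ = λ_C(1 - cos(106°)) = 2.4263 × 1.2756
Δλ = 3.0951 pm

Final wavelength:
λ' = 2.6168 + 3.0951 = 5.7119 pm

Final energy:
E' = hc/λ' = 1239.842 / 5.7119 = 217.0631 keV

(Intermediate values are shown rounded; full precision is carried through to the final answer.)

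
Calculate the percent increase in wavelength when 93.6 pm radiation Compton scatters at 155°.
4.9416%

Calculate the Compton shift:
Δλ = λ_C(1 - cos(155°))
Δλ = 2.4263 × (1 - cos(155°))
Δλ = 2.4263 × 1.9063
Δλ = 4.6253 pm

Percentage change:
(Δλ/λ₀) × 100 = (4.6253/93.6) × 100
= 4.9416%

(Intermediate values are shown rounded; full precision is carried through to the final answer.)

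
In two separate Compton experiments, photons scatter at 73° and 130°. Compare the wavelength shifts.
130° produces the larger shift by a factor of 2.322

Calculate both shifts using Δλ = λ_C(1 - cos θ):

For θ₁ = 73°:
Δλ₁ = 2.4263 × (1 - cos(73°))
Δλ₁ = 2.4263 × 0.7076
Δλ₁ = 1.7169 pm

For θ₂ = 130°:
Δλ₂ = 2.4263 × (1 - cos(130°))
Δλ₂ = 2.4263 × 1.6428
Δλ₂ = 3.9859 pm

The 130° angle produces the larger shift.
Ratio: 3.9859/1.7169 = 2.322

(Intermediate values are shown rounded; full precision is carried through to the final answer.)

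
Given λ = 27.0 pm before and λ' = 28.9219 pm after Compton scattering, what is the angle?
78.00°

First find the wavelength shift:
Δλ = λ' - λ = 28.9219 - 27.0 = 1.9219 pm

Using Δλ = λ_C(1 - cos θ), with λ_C = h/(m_e·c) ≈ 2.42631024 pm:
cos θ = 1 - Δλ/λ_C
cos θ = 1 - 1.9219/2.42631024
cos θ = 0.207892

θ = arccos(0.207892)
θ = 78.00°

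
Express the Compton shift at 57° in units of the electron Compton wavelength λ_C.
0.4554 λ_C

The Compton shift formula is:
Δλ = λ_C(1 - cos θ)

Dividing both sides by λ_C:
Δλ/λ_C = 1 - cos θ

For θ = 57°:
Δλ/λ_C = 1 - cos(57°)
Δλ/λ_C = 1 - 0.5446
Δλ/λ_C = 0.4554

This means the shift is 0.4554 × λ_C = 1.1048 pm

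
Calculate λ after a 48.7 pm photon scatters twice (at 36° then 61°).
50.4134 pm

Apply Compton shift twice:

First scattering at θ₁ = 36°:
Δλ₁ = λ_C(1 - cos(36°))
Δλ₁ = 2.4263 × 0.1910
Δλ₁ = 0.4634 pm

After first scattering:
λ₁ = 48.7 + 0.4634 = 49.1634 pm

Second scattering at θ₂ = 61°:
Δλ₂ = λ_C(1 - cos(61°))
Δλ₂ = 2.4263 × 0.5152
Δλ₂ = 1.2500 pm

Final wavelength:
λ₂ = 49.1634 + 1.2500 = 50.4134 pm

Total shift: Δλ_total = 0.4634 + 1.2500 = 1.7134 pm

(Intermediate values are shown rounded; full precision is carried through to the final answer.)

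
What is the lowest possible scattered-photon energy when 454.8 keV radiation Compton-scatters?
163.5946 keV (at θ = 180°)

The scattered photon has minimum energy when its wavelength is maximum, i.e., when the Compton shift Δλ = λ_C(1 − cos θ) is maximum. This occurs at θ = 180° (backscattering), giving Δλ_max = 2λ_C = 4.8526 pm.

Initial wavelength: λ₀ = hc/E₀ = 2.7261 pm
Maximum final wavelength: λ'_max = λ₀ + 2λ_C = 2.7261 + 4.8526 = 7.5787 pm
Minimum final energy: E'_min = hc/λ'_max = 163.5946 keV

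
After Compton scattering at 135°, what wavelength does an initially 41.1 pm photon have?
45.2420 pm

Using the Compton formula: λ' = λ + λ_C(1 − cos θ)

For θ = 135°, cos θ = -√2/2 (exact) ≈ -0.7071, so:
1 − cos 135° = 1 − (-√2/2) ≈ 1.7071

Δλ = λ_C × 1.7071 = 2.4263 × 1.7071 = 4.1420 pm

λ' = 41.1 + 4.1420 = 45.2420 pm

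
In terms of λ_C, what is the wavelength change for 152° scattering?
1.8829 λ_C

The Compton shift formula is:
Δλ = λ_C(1 - cos θ)

Dividing both sides by λ_C:
Δλ/λ_C = 1 - cos θ

For θ = 152°:
Δλ/λ_C = 1 - cos(152°)
Δλ/λ_C = 1 - -0.8829
Δλ/λ_C = 1.8829

This means the shift is 1.8829 × λ_C = 4.5686 pm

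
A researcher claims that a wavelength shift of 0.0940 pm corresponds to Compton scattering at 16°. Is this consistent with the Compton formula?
Yes, consistent

Calculate the expected shift for θ = 16°:

Δλ_expected = λ_C(1 - cos(16°))
Δλ_expected = 2.4263 × (1 - cos(16°))
Δλ_expected = 2.4263 × 0.0387
Δλ_expected = 0.0940 pm

Given shift: 0.0940 pm
Expected shift: 0.0940 pm
Difference: 0.0000 pm

The values match. This is consistent with Compton scattering at the stated angle.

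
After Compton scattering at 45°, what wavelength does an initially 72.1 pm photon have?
72.8106 pm

Using the Compton formula: λ' = λ + λ_C(1 − cos θ)

For θ = 45°, cos θ = √2/2 (exact) ≈ 0.7071, so:
1 − cos 45° = 1 − (√2/2) ≈ 0.2929

Δλ = λ_C × 0.2929 = 2.4263 × 0.2929 = 0.7106 pm

λ' = 72.1 + 0.7106 = 72.8106 pm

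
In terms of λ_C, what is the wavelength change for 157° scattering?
1.9205 λ_C

The Compton shift formula is:
Δλ = λ_C(1 - cos θ)

Dividing both sides by λ_C:
Δλ/λ_C = 1 - cos θ

For θ = 157°:
Δλ/λ_C = 1 - cos(157°)
Δλ/λ_C = 1 - -0.9205
Δλ/λ_C = 1.9205

This means the shift is 1.9205 × λ_C = 4.6597 pm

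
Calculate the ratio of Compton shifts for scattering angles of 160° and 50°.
160° produces the larger shift by a factor of 5.430

Calculate both shifts using Δλ = λ_C(1 - cos θ):

For θ₁ = 50°:
Δλ₁ = 2.4263 × (1 - cos(50°))
Δλ₁ = 2.4263 × 0.3572
Δλ₁ = 0.8667 pm

For θ₂ = 160°:
Δλ₂ = 2.4263 × (1 - cos(160°))
Δλ₂ = 2.4263 × 1.9397
Δλ₂ = 4.7063 pm

The 160° angle produces the larger shift.
Ratio: 4.7063/0.8667 = 5.430

(Intermediate values are shown rounded; full precision is carried through to the final answer.)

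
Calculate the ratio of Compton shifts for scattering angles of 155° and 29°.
155° produces the larger shift by a factor of 15.204

Calculate both shifts using Δλ = λ_C(1 - cos θ):

For θ₁ = 29°:
Δλ₁ = 2.4263 × (1 - cos(29°))
Δλ₁ = 2.4263 × 0.1254
Δλ₁ = 0.3042 pm

For θ₂ = 155°:
Δλ₂ = 2.4263 × (1 - cos(155°))
Δλ₂ = 2.4263 × 1.9063
Δλ₂ = 4.6253 pm

The 155° angle produces the larger shift.
Ratio: 4.6253/0.3042 = 15.204

(Intermediate values are shown rounded; full precision is carried through to the final answer.)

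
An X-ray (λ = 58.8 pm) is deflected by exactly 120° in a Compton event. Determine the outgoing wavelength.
62.4395 pm

Using the Compton formula: λ' = λ + λ_C(1 − cos θ)

For θ = 120°, cos θ = -1/2 (exact) = -0.5000, so:
1 − cos 120° = 1 − (-1/2) = 1.5000

Δλ = λ_C × 1.5000 = 2.4263 × 1.5000 = 3.6395 pm

λ' = 58.8 + 3.6395 = 62.4395 pm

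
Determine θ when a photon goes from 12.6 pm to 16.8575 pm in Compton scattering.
139.00°

First find the wavelength shift:
Δλ = λ' - λ = 16.8575 - 12.6 = 4.2575 pm

Using Δλ = λ_C(1 - cos θ), with λ_C = h/(m_e·c) ≈ 2.42631024 pm:
cos θ = 1 - Δλ/λ_C
cos θ = 1 - 4.2575/2.42631024
cos θ = -0.754722

θ = arccos(-0.754722)
θ = 139.00°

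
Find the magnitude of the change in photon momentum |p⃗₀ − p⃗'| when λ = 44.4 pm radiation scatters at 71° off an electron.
1.7030e-23 kg·m/s

Photon momentum magnitude is p = h/λ.

Initial momentum:
p₀ = h/λ = 6.6261e-34/4.4400e-11 = 1.4924e-23 kg·m/s

After scattering:
λ' = λ + Δλ = 44.4 + 1.6364 = 46.0364 pm
p' = h/λ' = 6.6261e-34/4.6036e-11 = 1.4393e-23 kg·m/s

Momentum is a vector; the scattered photon's direction makes angle θ = 71° with the incident direction. The magnitude of the vector change Δp⃗ = p⃗₀ − p⃗' is found from the law of cosines:
|Δp⃗|² = p₀² + p'² − 2p₀p'cos θ
|Δp⃗|² = (1.4924e-23)² + (1.4393e-23)² − 2·1.4924e-23·1.4393e-23·cos(71°)
|Δp⃗| = 1.7030e-23 kg·m/s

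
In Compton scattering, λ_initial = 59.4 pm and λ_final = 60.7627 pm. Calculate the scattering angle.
64.00°

First find the wavelength shift:
Δλ = λ' - λ = 60.7627 - 59.4 = 1.3627 pm

Using Δλ = λ_C(1 - cos θ), with λ_C = h/(m_e·c) ≈ 2.42631024 pm:
cos θ = 1 - Δλ/λ_C
cos θ = 1 - 1.3627/2.42631024
cos θ = 0.438365

θ = arccos(0.438365)
θ = 64.00°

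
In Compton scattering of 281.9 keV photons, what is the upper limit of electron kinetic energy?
147.8744 keV

Maximum energy transfer occurs at θ = 180° (backscattering).

Initial photon: E₀ = 281.9 keV → λ₀ = 4.3982 pm

Maximum Compton shift (at 180°):
Δλ_max = 2λ_C = 2 × 2.4263 = 4.8526 pm

Final wavelength:
λ' = 4.3982 + 4.8526 = 9.2508 pm

Minimum photon energy (maximum energy to electron):
E'_min = hc/λ' = 134.0256 keV

Maximum electron kinetic energy:
K_max = E₀ - E'_min = 281.9000 - 134.0256 = 147.8744 keV

(Intermediate values are shown rounded; full precision is carried through to the final answer.)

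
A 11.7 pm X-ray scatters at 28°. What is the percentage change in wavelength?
2.4274%

Calculate the Compton shift:
Δλ = λ_C(1 - cos(28°))
Δλ = 2.4263 × (1 - cos(28°))
Δλ = 2.4263 × 0.1171
Δλ = 0.2840 pm

Percentage change:
(Δλ/λ₀) × 100 = (0.2840/11.7) × 100
= 2.4274%

(Intermediate values are shown rounded; full precision is carried through to the final answer.)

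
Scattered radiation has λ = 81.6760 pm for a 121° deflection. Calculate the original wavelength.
78.0000 pm

From λ' = λ + Δλ, we have λ = λ' - Δλ

First calculate the Compton shift:
Δλ = λ_C(1 - cos θ)
Δλ = 2.4263 × (1 - cos(121°))
Δλ = 2.4263 × 1.5150
Δλ = 3.6760 pm

Initial wavelength:
λ = λ' - Δλ
λ = 81.6760 - 3.6760
λ = 78.0000 pm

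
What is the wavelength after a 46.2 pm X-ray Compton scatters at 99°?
49.0059 pm

Using the Compton scattering formula:
λ' = λ + Δλ = λ + λ_C(1 - cos θ)

Given:
- Initial wavelength λ = 46.2 pm
- Scattering angle θ = 99°
- Compton wavelength λ_C ≈ 2.4263 pm

Calculate the shift:
Δλ = 2.4263 × (1 - cos(99°))
Δλ = 2.4263 × 1.1564
Δλ = 2.8059 pm

Final wavelength:
λ' = 46.2 + 2.8059 = 49.0059 pm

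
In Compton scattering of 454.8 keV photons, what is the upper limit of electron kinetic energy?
291.2054 keV

Maximum energy transfer occurs at θ = 180° (backscattering).

Initial photon: E₀ = 454.8 keV → λ₀ = 2.7261 pm

Maximum Compton shift (at 180°):
Δλ_max = 2λ_C = 2 × 2.4263 = 4.8526 pm

Final wavelength:
λ' = 2.7261 + 4.8526 = 7.5787 pm

Minimum photon energy (maximum energy to electron):
E'_min = hc/λ' = 163.5946 keV

Maximum electron kinetic energy:
K_max = E₀ - E'_min = 454.8000 - 163.5946 = 291.2054 keV

(Intermediate values are shown rounded; full precision is carried through to the final answer.)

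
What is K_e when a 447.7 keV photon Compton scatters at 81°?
190.2636 keV

By energy conservation: K_e = E_initial - E_final

First find the scattered photon energy:
Initial wavelength: λ = hc/E = 2.7694 pm
Compton shift: Δλ = λ_C(1 - cos(81°)) = 2.0468 pm
Final wavelength: λ' = 2.7694 + 2.0468 = 4.8161 pm
Final photon energy: E' = hc/λ' = 257.4364 keV

Electron kinetic energy:
K_e = E - E' = 447.7000 - 257.4364 = 190.2636 keV

(Intermediate values are shown rounded; full precision is carried through to the final answer.)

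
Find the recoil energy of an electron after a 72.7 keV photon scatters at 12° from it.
0.2253 keV

By energy conservation: K_e = E_initial - E_final

First find the scattered photon energy:
Initial wavelength: λ = hc/E = 17.0542 pm
Compton shift: Δλ = λ_C(1 - cos(12°)) = 0.0530 pm
Final wavelength: λ' = 17.0542 + 0.0530 = 17.1072 pm
Final photon energy: E' = hc/λ' = 72.4747 keV

Electron kinetic energy:
K_e = E - E' = 72.7000 - 72.4747 = 0.2253 keV

(Intermediate values are shown rounded; full precision is carried through to the final answer.)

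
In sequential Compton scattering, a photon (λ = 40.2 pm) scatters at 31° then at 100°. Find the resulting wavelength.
43.3942 pm

Apply Compton shift twice:

First scattering at θ₁ = 31°:
Δλ₁ = λ_C(1 - cos(31°))
Δλ₁ = 2.4263 × 0.1428
Δλ₁ = 0.3466 pm

After first scattering:
λ₁ = 40.2 + 0.3466 = 40.5466 pm

Second scattering at θ₂ = 100°:
Δλ₂ = λ_C(1 - cos(100°))
Δλ₂ = 2.4263 × 1.1736
Δλ₂ = 2.8476 pm

Final wavelength:
λ₂ = 40.5466 + 2.8476 = 43.3942 pm

Total shift: Δλ_total = 0.3466 + 2.8476 = 3.1942 pm

(Intermediate values are shown rounded; full precision is carried through to the final answer.)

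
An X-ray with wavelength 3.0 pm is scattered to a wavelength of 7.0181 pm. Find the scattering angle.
131.00°

First find the wavelength shift:
Δλ = λ' - λ = 7.0181 - 3.0 = 4.0181 pm

Using Δλ = λ_C(1 - cos θ), with λ_C = h/(m_e·c) ≈ 2.42631024 pm:
cos θ = 1 - Δλ/λ_C
cos θ = 1 - 4.0181/2.42631024
cos θ = -0.656054

θ = arccos(-0.656054)
θ = 131.00°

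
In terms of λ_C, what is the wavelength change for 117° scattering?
1.4540 λ_C

The Compton shift formula is:
Δλ = λ_C(1 - cos θ)

Dividing both sides by λ_C:
Δλ/λ_C = 1 - cos θ

For θ = 117°:
Δλ/λ_C = 1 - cos(117°)
Δλ/λ_C = 1 - -0.4540
Δλ/λ_C = 1.4540

This means the shift is 1.4540 × λ_C = 3.5278 pm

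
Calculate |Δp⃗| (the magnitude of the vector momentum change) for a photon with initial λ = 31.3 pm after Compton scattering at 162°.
3.9073e-23 kg·m/s

Photon momentum magnitude is p = h/λ.

Initial momentum:
p₀ = h/λ = 6.6261e-34/3.1300e-11 = 2.1170e-23 kg·m/s

After scattering:
λ' = λ + Δλ = 31.3 + 4.7339 = 36.0339 pm
p' = h/λ' = 6.6261e-34/3.6034e-11 = 1.8388e-23 kg·m/s

Momentum is a vector; the scattered photon's direction makes angle θ = 162° with the incident direction. The magnitude of the vector change Δp⃗ = p⃗₀ − p⃗' is found from the law of cosines:
|Δp⃗|² = p₀² + p'² − 2p₀p'cos θ
|Δp⃗|² = (2.1170e-23)² + (1.8388e-23)² − 2·2.1170e-23·1.8388e-23·cos(162°)
|Δp⃗| = 3.9073e-23 kg·m/s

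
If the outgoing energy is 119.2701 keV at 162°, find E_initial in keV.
219.0001 keV

Convert final energy to wavelength (hc ≈ 1239.842 keV·pm):
λ' = hc/E' = 1239.842 / 119.2701 = 10.3952 pm

Calculate the Compton shift:
Δλ = λ_C(1 - cos(162°))
Δλ = 2.4263 × (1 - cos(162°))
Δλ = 4.7339 pm

Initial wavelength:
λ = λ' - Δλ = 10.3952 - 4.7339 = 5.6614 pm

Initial energy:
E = hc/λ = 1239.842 / 5.6614 = 219.0001 keV

(Intermediate values are shown rounded; full precision is carried through to the final answer.)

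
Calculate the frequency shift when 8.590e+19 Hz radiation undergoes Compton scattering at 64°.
2.412e+19 Hz (decrease)

Convert frequency to wavelength (c = 299792458 m/s):
λ₀ = c/f₀ = 299792458/8.590e+19 = 3.4900170e-12 m = 3.4900 pm

Calculate Compton shift:
Δλ = λ_C(1 - cos(64°)) = 1.3627 pm

Final wavelength:
λ' = λ₀ + Δλ = 3.4900 + 1.3627 = 4.8527 pm

Final frequency:
f' = c/λ' = 299792458/4.8527028e-12 = 6.1778450e+19 Hz

Frequency shift (decrease):
Δf = f₀ - f' = 8.590e+19 - 6.1778450e+19 = 2.412e+19 Hz

(Intermediate values are shown rounded; full precision is carried through to the final answer.)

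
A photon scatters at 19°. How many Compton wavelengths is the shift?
0.0545 λ_C

The Compton shift formula is:
Δλ = λ_C(1 - cos θ)

Dividing both sides by λ_C:
Δλ/λ_C = 1 - cos θ

For θ = 19°:
Δλ/λ_C = 1 - cos(19°)
Δλ/λ_C = 1 - 0.9455
Δλ/λ_C = 0.0545

This means the shift is 0.0545 × λ_C = 0.1322 pm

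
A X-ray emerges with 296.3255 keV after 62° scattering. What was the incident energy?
427.9999 keV

Convert final energy to wavelength (hc ≈ 1239.842 keV·pm):
λ' = hc/E' = 1239.842 / 296.3255 = 4.1841 pm

Calculate the Compton shift:
Δλ = λ_C(1 - cos(62°))
Δλ = 2.4263 × (1 - cos(62°))
Δλ = 1.2872 pm

Initial wavelength:
λ = λ' - Δλ = 4.1841 - 1.2872 = 2.8968 pm

Initial energy:
E = hc/λ = 1239.842 / 2.8968 = 427.9999 keV

(Intermediate values are shown rounded; full precision is carried through to the final answer.)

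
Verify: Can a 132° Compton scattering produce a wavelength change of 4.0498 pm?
Yes, consistent

Calculate the expected shift for θ = 132°:

Δλ_expected = λ_C(1 - cos(132°))
Δλ_expected = 2.4263 × (1 - cos(132°))
Δλ_expected = 2.4263 × 1.6691
Δλ_expected = 4.0498 pm

Given shift: 4.0498 pm
Expected shift: 4.0498 pm
Difference: 0.0000 pm

The values match. This is consistent with Compton scattering at the stated angle.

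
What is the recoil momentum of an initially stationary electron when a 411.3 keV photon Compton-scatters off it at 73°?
2.2345e-22 kg·m/s

The electron is initially at rest, so by conservation of momentum:
p⃗_e = p⃗₀ − p⃗'  (incident photon momentum minus scattered photon momentum)

Photon momentum magnitudes (p = h/λ = E/c):
λ₀ = hc/E₀ = 3.0144 pm → p₀ = h/λ₀ = 2.1981e-22 kg·m/s
Δλ = λ_C(1 − cos 73°) = 1.7169 pm
λ' = 4.7314 pm → p' = h/λ' = 1.4005e-22 kg·m/s

The scattered photon makes angle θ = 73° with the incident direction, so by the law of cosines:
|p⃗_e|² = p₀² + p'² − 2p₀p'cos θ
|p⃗_e|² = (2.1981e-22)² + (1.4005e-22)² − 2·2.1981e-22·1.4005e-22·cos(73°)
|p⃗_e| = 2.2345e-22 kg·m/s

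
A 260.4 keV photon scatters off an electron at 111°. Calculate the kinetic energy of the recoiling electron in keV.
106.5185 keV

By energy conservation: K_e = E_initial - E_final

First find the scattered photon energy:
Initial wavelength: λ = hc/E = 4.7613 pm
Compton shift: Δλ = λ_C(1 - cos(111°)) = 3.2958 pm
Final wavelength: λ' = 4.7613 + 3.2958 = 8.0571 pm
Final photon energy: E' = hc/λ' = 153.8815 keV

Electron kinetic energy:
K_e = E - E' = 260.4000 - 153.8815 = 106.5185 keV

(Intermediate values are shown rounded; full precision is carried through to the final answer.)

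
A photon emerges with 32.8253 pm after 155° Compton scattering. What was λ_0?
28.2000 pm

From λ' = λ + Δλ, we have λ = λ' - Δλ

First calculate the Compton shift:
Δλ = λ_C(1 - cos θ)
Δλ = 2.4263 × (1 - cos(155°))
Δλ = 2.4263 × 1.9063
Δλ = 4.6253 pm

Initial wavelength:
λ = λ' - Δλ
λ = 32.8253 - 4.6253
λ = 28.2000 pm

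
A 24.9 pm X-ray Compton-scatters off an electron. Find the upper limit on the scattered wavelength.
29.7526 pm (at θ = 180°)

The Compton shift is Δλ = λ_C(1 − cos θ).

Since cos θ ranges from −1 to 1, the factor (1 − cos θ) ranges from 0 to 2; the maximum shift occurs at θ = 180° (backscattering):
Δλ_max = 2λ_C = 2 × 2.4263 pm = 4.8526 pm

Maximum scattered wavelength:
λ'_max = λ₀ + Δλ_max = 24.9 + 4.8526 = 29.7526 pm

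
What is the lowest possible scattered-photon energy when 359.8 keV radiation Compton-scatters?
149.4048 keV (at θ = 180°)

The scattered photon has minimum energy when its wavelength is maximum, i.e., when the Compton shift Δλ = λ_C(1 − cos θ) is maximum. This occurs at θ = 180° (backscattering), giving Δλ_max = 2λ_C = 4.8526 pm.

Initial wavelength: λ₀ = hc/E₀ = 3.4459 pm
Maximum final wavelength: λ'_max = λ₀ + 2λ_C = 3.4459 + 4.8526 = 8.2985 pm
Minimum final energy: E'_min = hc/λ'_max = 149.4048 keV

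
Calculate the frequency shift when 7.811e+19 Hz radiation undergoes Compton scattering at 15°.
1.647e+18 Hz (decrease)

Convert frequency to wavelength (c = 299792458 m/s):
λ₀ = c/f₀ = 299792458/7.811e+19 = 3.8380804e-12 m = 3.8381 pm

Calculate Compton shift:
Δλ = λ_C(1 - cos(15°)) = 0.0827 pm

Final wavelength:
λ' = λ₀ + Δλ = 3.8381 + 0.0827 = 3.9208 pm

Final frequency:
f' = c/λ' = 299792458/3.9207549e-12 = 7.6462943e+19 Hz

Frequency shift (decrease):
Δf = f₀ - f' = 7.811e+19 - 7.6462943e+19 = 1.647e+18 Hz

(Intermediate values are shown rounded; full precision is carried through to the final answer.)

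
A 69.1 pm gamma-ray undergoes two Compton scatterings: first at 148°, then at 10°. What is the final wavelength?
73.6208 pm

Apply Compton shift twice:

First scattering at θ₁ = 148°:
Δλ₁ = λ_C(1 - cos(148°))
Δλ₁ = 2.4263 × 1.8480
Δλ₁ = 4.4839 pm

After first scattering:
λ₁ = 69.1 + 4.4839 = 73.5839 pm

Second scattering at θ₂ = 10°:
Δλ₂ = λ_C(1 - cos(10°))
Δλ₂ = 2.4263 × 0.0152
Δλ₂ = 0.0369 pm

Final wavelength:
λ₂ = 73.5839 + 0.0369 = 73.6208 pm

Total shift: Δλ_total = 4.4839 + 0.0369 = 4.5208 pm

(Intermediate values are shown rounded; full precision is carried through to the final answer.)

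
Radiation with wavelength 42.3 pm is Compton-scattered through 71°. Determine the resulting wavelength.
43.9364 pm

Using the Compton scattering formula:
λ' = λ + Δλ = λ + λ_C(1 - cos θ)

Given:
- Initial wavelength λ = 42.3 pm
- Scattering angle θ = 71°
- Compton wavelength λ_C ≈ 2.4263 pm

Calculate the shift:
Δλ = 2.4263 × (1 - cos(71°))
Δλ = 2.4263 × 0.6744
Δλ = 1.6364 pm

Final wavelength:
λ' = 42.3 + 1.6364 = 43.9364 pm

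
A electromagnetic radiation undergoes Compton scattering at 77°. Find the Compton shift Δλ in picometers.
1.8805 pm

Using the Compton scattering formula:
Δλ = λ_C(1 - cos θ)

where λ_C = h/(m_e·c) ≈ 2.4263 pm is the Compton wavelength of an electron.

For θ = 77°:
cos(77°) = 0.2250
1 - cos(77°) = 0.7750

Δλ = 2.4263 × 0.7750
Δλ = 1.8805 pm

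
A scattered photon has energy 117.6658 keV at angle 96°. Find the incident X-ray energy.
157.7999 keV

Convert final energy to wavelength (hc ≈ 1239.842 keV·pm):
λ' = hc/E' = 1239.842 / 117.6658 = 10.5370 pm

Calculate the Compton shift:
Δλ = λ_C(1 - cos(96°))
Δλ = 2.4263 × (1 - cos(96°))
Δλ = 2.6799 pm

Initial wavelength:
λ = λ' - Δλ = 10.5370 - 2.6799 = 7.8570 pm

Initial energy:
E = hc/λ = 1239.842 / 7.8570 = 157.7999 keV

(Intermediate values are shown rounded; full precision is carried through to the final answer.)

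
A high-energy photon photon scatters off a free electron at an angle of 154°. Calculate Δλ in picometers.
4.6071 pm

Using the Compton scattering formula:
Δλ = λ_C(1 - cos θ)

where λ_C = h/(m_e·c) ≈ 2.4263 pm is the Compton wavelength of an electron.

For θ = 154°:
cos(154°) = -0.8988
1 - cos(154°) = 1.8988

Δλ = 2.4263 × 1.8988
Δλ = 4.6071 pm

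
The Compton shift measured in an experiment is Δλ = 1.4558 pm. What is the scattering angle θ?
66.42°

From the Compton formula Δλ = λ_C(1 - cos θ), we can solve for θ:

cos θ = 1 - Δλ/λ_C

Given:
- Δλ = 1.4558 pm
- λ_C = h/(m_e·c) ≈ 2.42631024 pm

cos θ = 1 - 1.4558/2.42631024
cos θ = 1 - 0.600006
cos θ = 0.399994

θ = arccos(0.399994)
θ = 66.42°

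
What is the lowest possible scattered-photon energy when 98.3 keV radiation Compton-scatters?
70.9882 keV (at θ = 180°)

The scattered photon has minimum energy when its wavelength is maximum, i.e., when the Compton shift Δλ = λ_C(1 − cos θ) is maximum. This occurs at θ = 180° (backscattering), giving Δλ_max = 2λ_C = 4.8526 pm.

Initial wavelength: λ₀ = hc/E₀ = 12.6128 pm
Maximum final wavelength: λ'_max = λ₀ + 2λ_C = 12.6128 + 4.8526 = 17.4655 pm
Minimum final energy: E'_min = hc/λ'_max = 70.9882 keV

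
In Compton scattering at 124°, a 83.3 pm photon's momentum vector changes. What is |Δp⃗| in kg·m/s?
1.3743e-23 kg·m/s

Photon momentum magnitude is p = h/λ.

Initial momentum:
p₀ = h/λ = 6.6261e-34/8.3300e-11 = 7.9545e-24 kg·m/s

After scattering:
λ' = λ + Δλ = 83.3 + 3.7831 = 87.0831 pm
p' = h/λ' = 6.6261e-34/8.7083e-11 = 7.6089e-24 kg·m/s

Momentum is a vector; the scattered photon's direction makes angle θ = 124° with the incident direction. The magnitude of the vector change Δp⃗ = p⃗₀ − p⃗' is found from the law of cosines:
|Δp⃗|² = p₀² + p'² − 2p₀p'cos θ
|Δp⃗|² = (7.9545e-24)² + (7.6089e-24)² − 2·7.9545e-24·7.6089e-24·cos(124°)
|Δp⃗| = 1.3743e-23 kg·m/s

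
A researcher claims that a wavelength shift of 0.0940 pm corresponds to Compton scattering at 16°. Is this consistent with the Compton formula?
Yes, consistent

Calculate the expected shift for θ = 16°:

Δλ_expected = λ_C(1 - cos(16°))
Δλ_expected = 2.4263 × (1 - cos(16°))
Δλ_expected = 2.4263 × 0.0387
Δλ_expected = 0.0940 pm

Given shift: 0.0940 pm
Expected shift: 0.0940 pm
Difference: 0.0000 pm

The values match. This is consistent with Compton scattering at the stated angle.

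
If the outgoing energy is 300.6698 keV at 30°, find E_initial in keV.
326.4000 keV

Convert final energy to wavelength (hc ≈ 1239.842 keV·pm):
λ' = hc/E' = 1239.842 / 300.6698 = 4.1236 pm

Calculate the Compton shift:
Δλ = λ_C(1 - cos(30°))
Δλ = 2.4263 × (1 - cos(30°))
Δλ = 0.3251 pm

Initial wavelength:
λ = λ' - Δλ = 4.1236 - 0.3251 = 3.7985 pm

Initial energy:
E = hc/λ = 1239.842 / 3.7985 = 326.4000 keV

(Intermediate values are shown rounded; full precision is carried through to the final answer.)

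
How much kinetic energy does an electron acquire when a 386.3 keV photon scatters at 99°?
180.1887 keV

By energy conservation: K_e = E_initial - E_final

First find the scattered photon energy:
Initial wavelength: λ = hc/E = 3.2095 pm
Compton shift: Δλ = λ_C(1 - cos(99°)) = 2.8059 pm
Final wavelength: λ' = 3.2095 + 2.8059 = 6.0154 pm
Final photon energy: E' = hc/λ' = 206.1113 keV

Electron kinetic energy:
K_e = E - E' = 386.3000 - 206.1113 = 180.1887 keV

(Intermediate values are shown rounded; full precision is carried through to the final answer.)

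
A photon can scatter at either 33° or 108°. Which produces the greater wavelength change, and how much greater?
108° produces the larger shift by a factor of 8.114

Calculate both shifts using Δλ = λ_C(1 - cos θ):

For θ₁ = 33°:
Δλ₁ = 2.4263 × (1 - cos(33°))
Δλ₁ = 2.4263 × 0.1613
Δλ₁ = 0.3914 pm

For θ₂ = 108°:
Δλ₂ = 2.4263 × (1 - cos(108°))
Δλ₂ = 2.4263 × 1.3090
Δλ₂ = 3.1761 pm

The 108° angle produces the larger shift.
Ratio: 3.1761/0.3914 = 8.114

(Intermediate values are shown rounded; full precision is carried through to the final answer.)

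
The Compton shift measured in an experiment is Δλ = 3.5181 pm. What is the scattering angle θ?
116.74°

From the Compton formula Δλ = λ_C(1 - cos θ), we can solve for θ:

cos θ = 1 - Δλ/λ_C

Given:
- Δλ = 3.5181 pm
- λ_C = h/(m_e·c) ≈ 2.42631024 pm

cos θ = 1 - 3.5181/2.42631024
cos θ = 1 - 1.449979
cos θ = -0.449979

θ = arccos(-0.449979)
θ = 116.74°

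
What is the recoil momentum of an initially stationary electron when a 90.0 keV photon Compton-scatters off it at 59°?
4.5625e-23 kg·m/s

The electron is initially at rest, so by conservation of momentum:
p⃗_e = p⃗₀ − p⃗'  (incident photon momentum minus scattered photon momentum)

Photon momentum magnitudes (p = h/λ = E/c):
λ₀ = hc/E₀ = 13.7760 pm → p₀ = h/λ₀ = 4.8099e-23 kg·m/s
Δλ = λ_C(1 − cos 59°) = 1.1767 pm
λ' = 14.9527 pm → p' = h/λ' = 4.4314e-23 kg·m/s

The scattered photon makes angle θ = 59° with the incident direction, so by the law of cosines:
|p⃗_e|² = p₀² + p'² − 2p₀p'cos θ
|p⃗_e|² = (4.8099e-23)² + (4.4314e-23)² − 2·4.8099e-23·4.4314e-23·cos(59°)
|p⃗_e| = 4.5625e-23 kg·m/s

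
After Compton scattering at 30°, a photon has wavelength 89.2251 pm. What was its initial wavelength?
88.9000 pm

From λ' = λ + Δλ, we have λ = λ' - Δλ

First calculate the Compton shift:
Δλ = λ_C(1 - cos θ)
Δλ = 2.4263 × (1 - cos(30°))
Δλ = 2.4263 × 0.1340
Δλ = 0.3251 pm

Initial wavelength:
λ = λ' - Δλ
λ = 89.2251 - 0.3251
λ = 88.9000 pm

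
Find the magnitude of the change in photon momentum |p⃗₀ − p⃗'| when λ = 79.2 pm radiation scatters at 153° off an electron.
1.5825e-23 kg·m/s

Photon momentum magnitude is p = h/λ.

Initial momentum:
p₀ = h/λ = 6.6261e-34/7.9200e-11 = 8.3663e-24 kg·m/s

After scattering:
λ' = λ + Δλ = 79.2 + 4.5882 = 83.7882 pm
p' = h/λ' = 6.6261e-34/8.3788e-11 = 7.9081e-24 kg·m/s

Momentum is a vector; the scattered photon's direction makes angle θ = 153° with the incident direction. The magnitude of the vector change Δp⃗ = p⃗₀ − p⃗' is found from the law of cosines:
|Δp⃗|² = p₀² + p'² − 2p₀p'cos θ
|Δp⃗|² = (8.3663e-24)² + (7.9081e-24)² − 2·8.3663e-24·7.9081e-24·cos(153°)
|Δp⃗| = 1.5825e-23 kg·m/s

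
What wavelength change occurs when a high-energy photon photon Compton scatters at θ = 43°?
0.6518 pm

Using the Compton scattering formula:
Δλ = λ_C(1 - cos θ)

where λ_C = h/(m_e·c) ≈ 2.4263 pm is the Compton wavelength of an electron.

For θ = 43°:
cos(43°) = 0.7314
1 - cos(43°) = 0.2686

Δλ = 2.4263 × 0.2686
Δλ = 0.6518 pm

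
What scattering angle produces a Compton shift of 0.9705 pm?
53.13°

From the Compton formula Δλ = λ_C(1 - cos θ), we can solve for θ:

cos θ = 1 - Δλ/λ_C

Given:
- Δλ = 0.9705 pm
- λ_C = h/(m_e·c) ≈ 2.42631024 pm

cos θ = 1 - 0.9705/2.42631024
cos θ = 1 - 0.399990
cos θ = 0.600010

θ = arccos(0.600010)
θ = 53.13°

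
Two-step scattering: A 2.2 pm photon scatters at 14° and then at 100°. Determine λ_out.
5.1197 pm

Apply Compton shift twice:

First scattering at θ₁ = 14°:
Δλ₁ = λ_C(1 - cos(14°))
Δλ₁ = 2.4263 × 0.0297
Δλ₁ = 0.0721 pm

After first scattering:
λ₁ = 2.2 + 0.0721 = 2.2721 pm

Second scattering at θ₂ = 100°:
Δλ₂ = λ_C(1 - cos(100°))
Δλ₂ = 2.4263 × 1.1736
Δλ₂ = 2.8476 pm

Final wavelength:
λ₂ = 2.2721 + 2.8476 = 5.1197 pm

Total shift: Δλ_total = 0.0721 + 2.8476 = 2.9197 pm

(Intermediate values are shown rounded; full precision is carried through to the final answer.)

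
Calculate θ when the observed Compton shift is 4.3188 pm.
141.26°

From the Compton formula Δλ = λ_C(1 - cos θ), we can solve for θ:

cos θ = 1 - Δλ/λ_C

Given:
- Δλ = 4.3188 pm
- λ_C = h/(m_e·c) ≈ 2.42631024 pm

cos θ = 1 - 4.3188/2.42631024
cos θ = 1 - 1.779987
cos θ = -0.779987

θ = arccos(-0.779987)
θ = 141.26°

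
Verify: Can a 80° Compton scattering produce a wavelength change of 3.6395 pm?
No, inconsistent

Calculate the expected shift for θ = 80°:

Δλ_expected = λ_C(1 - cos(80°))
Δλ_expected = 2.4263 × (1 - cos(80°))
Δλ_expected = 2.4263 × 0.8264
Δλ_expected = 2.0050 pm

Given shift: 3.6395 pm
Expected shift: 2.0050 pm
Difference: 1.6345 pm

The values do not match. The given shift corresponds to θ ≈ 120.0°, not 80°.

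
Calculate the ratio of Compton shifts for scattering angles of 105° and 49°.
105° produces the larger shift by a factor of 3.660

Calculate both shifts using Δλ = λ_C(1 - cos θ):

For θ₁ = 49°:
Δλ₁ = 2.4263 × (1 - cos(49°))
Δλ₁ = 2.4263 × 0.3439
Δλ₁ = 0.8345 pm

For θ₂ = 105°:
Δλ₂ = 2.4263 × (1 - cos(105°))
Δλ₂ = 2.4263 × 1.2588
Δλ₂ = 3.0543 pm

The 105° angle produces the larger shift.
Ratio: 3.0543/0.8345 = 3.660

(Intermediate values are shown rounded; full precision is carried through to the final answer.)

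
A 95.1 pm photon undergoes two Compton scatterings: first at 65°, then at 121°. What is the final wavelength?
100.1769 pm

Apply Compton shift twice:

First scattering at θ₁ = 65°:
Δλ₁ = λ_C(1 - cos(65°))
Δλ₁ = 2.4263 × 0.5774
Δλ₁ = 1.4009 pm

After first scattering:
λ₁ = 95.1 + 1.4009 = 96.5009 pm

Second scattering at θ₂ = 121°:
Δλ₂ = λ_C(1 - cos(121°))
Δλ₂ = 2.4263 × 1.5150
Δλ₂ = 3.6760 pm

Final wavelength:
λ₂ = 96.5009 + 3.6760 = 100.1769 pm

Total shift: Δλ_total = 1.4009 + 3.6760 = 5.0769 pm

(Intermediate values are shown rounded; full precision is carried through to the final answer.)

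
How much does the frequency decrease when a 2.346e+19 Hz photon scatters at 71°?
2.663e+18 Hz (decrease)

Convert frequency to wavelength (c = 299792458 m/s):
λ₀ = c/f₀ = 299792458/2.346e+19 = 1.2778877e-11 m = 12.7789 pm

Calculate Compton shift:
Δλ = λ_C(1 - cos(71°)) = 1.6364 pm

Final wavelength:
λ' = λ₀ + Δλ = 12.7789 + 1.6364 = 14.4153 pm

Final frequency:
f' = c/λ' = 299792458/1.4415258e-11 = 2.0796885e+19 Hz

Frequency shift (decrease):
Δf = f₀ - f' = 2.346e+19 - 2.0796885e+19 = 2.663e+18 Hz

(Intermediate values are shown rounded; full precision is carried through to the final answer.)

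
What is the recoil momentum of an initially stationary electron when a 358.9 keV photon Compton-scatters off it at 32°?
1.0220e-22 kg·m/s

The electron is initially at rest, so by conservation of momentum:
p⃗_e = p⃗₀ − p⃗'  (incident photon momentum minus scattered photon momentum)

Photon momentum magnitudes (p = h/λ = E/c):
λ₀ = hc/E₀ = 3.4546 pm → p₀ = h/λ₀ = 1.9181e-22 kg·m/s
Δλ = λ_C(1 − cos 32°) = 0.3687 pm
λ' = 3.8232 pm → p' = h/λ' = 1.7331e-22 kg·m/s

The scattered photon makes angle θ = 32° with the incident direction, so by the law of cosines:
|p⃗_e|² = p₀² + p'² − 2p₀p'cos θ
|p⃗_e|² = (1.9181e-22)² + (1.7331e-22)² − 2·1.9181e-22·1.7331e-22·cos(32°)
|p⃗_e| = 1.0220e-22 kg·m/s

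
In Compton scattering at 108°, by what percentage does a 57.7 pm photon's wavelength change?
5.5045%

Calculate the Compton shift:
Δλ = λ_C(1 - cos(108°))
Δλ = 2.4263 × (1 - cos(108°))
Δλ = 2.4263 × 1.3090
Δλ = 3.1761 pm

Percentage change:
(Δλ/λ₀) × 100 = (3.1761/57.7) × 100
= 5.5045%

(Intermediate values are shown rounded; full precision is carried through to the final answer.)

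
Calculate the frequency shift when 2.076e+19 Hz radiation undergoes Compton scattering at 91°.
3.031e+18 Hz (decrease)

Convert frequency to wavelength (c = 299792458 m/s):
λ₀ = c/f₀ = 299792458/2.076e+19 = 1.4440870e-11 m = 14.4409 pm

Calculate Compton shift:
Δλ = λ_C(1 - cos(91°)) = 2.4687 pm

Final wavelength:
λ' = λ₀ + Δλ = 14.4409 + 2.4687 = 16.9095 pm

Final frequency:
f' = c/λ' = 299792458/1.6909525e-11 = 1.7729206e+19 Hz

Frequency shift (decrease):
Δf = f₀ - f' = 2.076e+19 - 1.7729206e+19 = 3.031e+18 Hz

(Intermediate values are shown rounded; full precision is carried through to the final answer.)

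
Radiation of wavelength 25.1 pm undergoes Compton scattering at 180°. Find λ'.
29.9526 pm

Using the Compton formula: λ' = λ + λ_C(1 − cos θ)

For θ = 180°, cos θ = -1 (exact) = -1.0000, so:
1 − cos 180° = 1 − (-1) = 2.0000

Δλ = λ_C × 2.0000 = 2.4263 × 2.0000 = 4.8526 pm

λ' = 25.1 + 4.8526 = 29.9526 pm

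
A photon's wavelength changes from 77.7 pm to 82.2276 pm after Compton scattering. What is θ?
150.00°

First find the wavelength shift:
Δλ = λ' - λ = 82.2276 - 77.7 = 4.5276 pm

Using Δλ = λ_C(1 - cos θ), with λ_C = h/(m_e·c) ≈ 2.42631024 pm:
cos θ = 1 - Δλ/λ_C
cos θ = 1 - 4.5276/2.42631024
cos θ = -0.866043

θ = arccos(-0.866043)
θ = 150.00°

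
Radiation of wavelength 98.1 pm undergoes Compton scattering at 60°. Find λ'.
99.3132 pm

Using the Compton formula: λ' = λ + λ_C(1 − cos θ)

For θ = 60°, cos θ = 1/2 (exact) = 0.5000, so:
1 − cos 60° = 1 − (1/2) = 0.5000

Δλ = λ_C × 0.5000 = 2.4263 × 0.5000 = 1.2132 pm

λ' = 98.1 + 1.2132 = 99.3132 pm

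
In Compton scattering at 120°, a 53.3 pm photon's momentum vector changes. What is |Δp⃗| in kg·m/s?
2.0848e-23 kg·m/s

Photon momentum magnitude is p = h/λ.

Initial momentum:
p₀ = h/λ = 6.6261e-34/5.3300e-11 = 1.2432e-23 kg·m/s

After scattering:
λ' = λ + Δλ = 53.3 + 3.6395 = 56.9395 pm
p' = h/λ' = 6.6261e-34/5.6939e-11 = 1.1637e-23 kg·m/s

Momentum is a vector; the scattered photon's direction makes angle θ = 120° with the incident direction. The magnitude of the vector change Δp⃗ = p⃗₀ − p⃗' is found from the law of cosines:
|Δp⃗|² = p₀² + p'² − 2p₀p'cos θ
|Δp⃗|² = (1.2432e-23)² + (1.1637e-23)² − 2·1.2432e-23·1.1637e-23·cos(120°)
|Δp⃗| = 2.0848e-23 kg·m/s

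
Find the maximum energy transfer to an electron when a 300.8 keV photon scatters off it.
162.6474 keV

Maximum energy transfer occurs at θ = 180° (backscattering).

Initial photon: E₀ = 300.8 keV → λ₀ = 4.1218 pm

Maximum Compton shift (at 180°):
Δλ_max = 2λ_C = 2 × 2.4263 = 4.8526 pm

Final wavelength:
λ' = 4.1218 + 4.8526 = 8.9744 pm

Minimum photon energy (maximum energy to electron):
E'_min = hc/λ' = 138.1526 keV

Maximum electron kinetic energy:
K_max = E₀ - E'_min = 300.8000 - 138.1526 = 162.6474 keV

(Intermediate values are shown rounded; full precision is carried through to the final answer.)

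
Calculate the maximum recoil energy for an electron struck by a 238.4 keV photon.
115.0731 keV

Maximum energy transfer occurs at θ = 180° (backscattering).

Initial photon: E₀ = 238.4 keV → λ₀ = 5.2007 pm

Maximum Compton shift (at 180°):
Δλ_max = 2λ_C = 2 × 2.4263 = 4.8526 pm

Final wavelength:
λ' = 5.2007 + 4.8526 = 10.0533 pm

Minimum photon energy (maximum energy to electron):
E'_min = hc/λ' = 123.3269 keV

Maximum electron kinetic energy:
K_max = E₀ - E'_min = 238.4000 - 123.3269 = 115.0731 keV

(Intermediate values are shown rounded; full precision is carried through to the final answer.)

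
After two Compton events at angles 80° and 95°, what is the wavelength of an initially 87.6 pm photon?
92.2428 pm

Apply Compton shift twice:

First scattering at θ₁ = 80°:
Δλ₁ = λ_C(1 - cos(80°))
Δλ₁ = 2.4263 × 0.8264
Δλ₁ = 2.0050 pm

After first scattering:
λ₁ = 87.6 + 2.0050 = 89.6050 pm

Second scattering at θ₂ = 95°:
Δλ₂ = λ_C(1 - cos(95°))
Δλ₂ = 2.4263 × 1.0872
Δλ₂ = 2.6378 pm

Final wavelength:
λ₂ = 89.6050 + 2.6378 = 92.2428 pm

Total shift: Δλ_total = 2.0050 + 2.6378 = 4.6428 pm

(Intermediate values are shown rounded; full precision is carried through to the final answer.)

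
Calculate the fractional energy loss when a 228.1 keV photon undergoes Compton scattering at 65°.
0.2049 (or 20.49%)

Calculate initial and final photon energies:

Initial: E₀ = 228.1 keV → λ₀ = 5.4355 pm
Compton shift: Δλ = 1.4009 pm
Final wavelength: λ' = 6.8364 pm
Final energy: E' = 181.3582 keV

Fractional energy loss:
(E₀ - E')/E₀ = (228.1000 - 181.3582)/228.1000
= 46.7418/228.1000
= 0.2049
= 20.49%

(Intermediate values are shown rounded; full precision is carried through to the final answer.)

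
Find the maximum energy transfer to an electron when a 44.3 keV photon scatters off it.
6.5460 keV

Maximum energy transfer occurs at θ = 180° (backscattering).

Initial photon: E₀ = 44.3 keV → λ₀ = 27.9874 pm

Maximum Compton shift (at 180°):
Δλ_max = 2λ_C = 2 × 2.4263 = 4.8526 pm

Final wavelength:
λ' = 27.9874 + 4.8526 = 32.8400 pm

Minimum photon energy (maximum energy to electron):
E'_min = hc/λ' = 37.7540 keV

Maximum electron kinetic energy:
K_max = E₀ - E'_min = 44.3000 - 37.7540 = 6.5460 keV

(Intermediate values are shown rounded; full precision is carried through to the final answer.)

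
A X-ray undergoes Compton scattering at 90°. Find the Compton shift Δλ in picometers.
2.4263 pm

Using the Compton scattering formula:
Δλ = λ_C(1 - cos θ)

where λ_C = h/(m_e·c) ≈ 2.4263 pm is the Compton wavelength of an electron.

For θ = 90°:
cos(90°) = 0.0000
1 - cos(90°) = 1.0000

Δλ = 2.4263 × 1.0000
Δλ = 2.4263 pm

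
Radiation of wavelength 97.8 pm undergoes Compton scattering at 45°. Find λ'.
98.5106 pm

Using the Compton formula: λ' = λ + λ_C(1 − cos θ)

For θ = 45°, cos θ = √2/2 (exact) ≈ 0.7071, so:
1 − cos 45° = 1 − (√2/2) ≈ 0.2929

Δλ = λ_C × 0.2929 = 2.4263 × 0.2929 = 0.7106 pm

λ' = 97.8 + 0.7106 = 98.5106 pm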